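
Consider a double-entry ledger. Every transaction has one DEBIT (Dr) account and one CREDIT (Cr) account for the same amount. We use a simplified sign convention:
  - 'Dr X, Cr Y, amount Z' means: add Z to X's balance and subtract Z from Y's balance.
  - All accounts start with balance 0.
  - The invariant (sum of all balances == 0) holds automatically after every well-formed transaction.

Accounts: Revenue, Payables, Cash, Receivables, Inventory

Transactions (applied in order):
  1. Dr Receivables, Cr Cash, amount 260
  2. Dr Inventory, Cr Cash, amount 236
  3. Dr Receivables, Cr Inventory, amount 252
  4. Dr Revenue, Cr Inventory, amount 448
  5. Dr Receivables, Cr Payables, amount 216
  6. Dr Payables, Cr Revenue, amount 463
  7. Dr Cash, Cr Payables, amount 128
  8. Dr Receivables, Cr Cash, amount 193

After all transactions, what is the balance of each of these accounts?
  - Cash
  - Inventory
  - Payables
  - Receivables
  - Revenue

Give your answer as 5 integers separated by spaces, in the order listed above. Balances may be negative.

After txn 1 (Dr Receivables, Cr Cash, amount 260): Cash=-260 Receivables=260
After txn 2 (Dr Inventory, Cr Cash, amount 236): Cash=-496 Inventory=236 Receivables=260
After txn 3 (Dr Receivables, Cr Inventory, amount 252): Cash=-496 Inventory=-16 Receivables=512
After txn 4 (Dr Revenue, Cr Inventory, amount 448): Cash=-496 Inventory=-464 Receivables=512 Revenue=448
After txn 5 (Dr Receivables, Cr Payables, amount 216): Cash=-496 Inventory=-464 Payables=-216 Receivables=728 Revenue=448
After txn 6 (Dr Payables, Cr Revenue, amount 463): Cash=-496 Inventory=-464 Payables=247 Receivables=728 Revenue=-15
After txn 7 (Dr Cash, Cr Payables, amount 128): Cash=-368 Inventory=-464 Payables=119 Receivables=728 Revenue=-15
After txn 8 (Dr Receivables, Cr Cash, amount 193): Cash=-561 Inventory=-464 Payables=119 Receivables=921 Revenue=-15

Answer: -561 -464 119 921 -15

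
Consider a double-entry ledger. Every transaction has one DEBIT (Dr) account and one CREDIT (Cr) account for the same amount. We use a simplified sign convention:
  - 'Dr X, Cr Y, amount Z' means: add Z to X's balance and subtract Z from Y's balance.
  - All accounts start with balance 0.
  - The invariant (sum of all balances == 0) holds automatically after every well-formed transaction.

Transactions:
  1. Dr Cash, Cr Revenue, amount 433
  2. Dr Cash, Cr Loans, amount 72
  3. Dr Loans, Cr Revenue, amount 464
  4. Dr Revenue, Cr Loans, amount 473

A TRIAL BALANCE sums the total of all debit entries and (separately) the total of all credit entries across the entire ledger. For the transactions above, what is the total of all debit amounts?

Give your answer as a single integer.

Answer: 1442

Derivation:
Txn 1: debit+=433
Txn 2: debit+=72
Txn 3: debit+=464
Txn 4: debit+=473
Total debits = 1442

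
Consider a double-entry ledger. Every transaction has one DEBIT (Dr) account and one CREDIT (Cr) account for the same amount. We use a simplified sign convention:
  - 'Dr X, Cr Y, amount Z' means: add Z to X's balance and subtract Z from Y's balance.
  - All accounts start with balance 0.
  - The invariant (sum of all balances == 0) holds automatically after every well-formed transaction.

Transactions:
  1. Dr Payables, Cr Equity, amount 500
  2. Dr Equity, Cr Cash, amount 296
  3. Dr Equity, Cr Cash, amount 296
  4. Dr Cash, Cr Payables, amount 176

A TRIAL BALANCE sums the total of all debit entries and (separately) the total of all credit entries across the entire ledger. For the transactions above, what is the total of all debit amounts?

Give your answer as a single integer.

Answer: 1268

Derivation:
Txn 1: debit+=500
Txn 2: debit+=296
Txn 3: debit+=296
Txn 4: debit+=176
Total debits = 1268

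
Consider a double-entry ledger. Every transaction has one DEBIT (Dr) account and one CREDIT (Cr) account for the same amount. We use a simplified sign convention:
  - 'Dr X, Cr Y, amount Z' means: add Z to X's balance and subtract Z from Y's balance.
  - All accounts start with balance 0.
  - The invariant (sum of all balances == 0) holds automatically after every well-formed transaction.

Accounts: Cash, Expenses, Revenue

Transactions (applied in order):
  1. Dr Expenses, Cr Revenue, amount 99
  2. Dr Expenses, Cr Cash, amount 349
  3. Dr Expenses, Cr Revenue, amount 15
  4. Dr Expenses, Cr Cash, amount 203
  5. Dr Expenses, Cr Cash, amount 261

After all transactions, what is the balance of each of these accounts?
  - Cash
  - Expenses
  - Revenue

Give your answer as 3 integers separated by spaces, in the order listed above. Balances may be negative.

After txn 1 (Dr Expenses, Cr Revenue, amount 99): Expenses=99 Revenue=-99
After txn 2 (Dr Expenses, Cr Cash, amount 349): Cash=-349 Expenses=448 Revenue=-99
After txn 3 (Dr Expenses, Cr Revenue, amount 15): Cash=-349 Expenses=463 Revenue=-114
After txn 4 (Dr Expenses, Cr Cash, amount 203): Cash=-552 Expenses=666 Revenue=-114
After txn 5 (Dr Expenses, Cr Cash, amount 261): Cash=-813 Expenses=927 Revenue=-114

Answer: -813 927 -114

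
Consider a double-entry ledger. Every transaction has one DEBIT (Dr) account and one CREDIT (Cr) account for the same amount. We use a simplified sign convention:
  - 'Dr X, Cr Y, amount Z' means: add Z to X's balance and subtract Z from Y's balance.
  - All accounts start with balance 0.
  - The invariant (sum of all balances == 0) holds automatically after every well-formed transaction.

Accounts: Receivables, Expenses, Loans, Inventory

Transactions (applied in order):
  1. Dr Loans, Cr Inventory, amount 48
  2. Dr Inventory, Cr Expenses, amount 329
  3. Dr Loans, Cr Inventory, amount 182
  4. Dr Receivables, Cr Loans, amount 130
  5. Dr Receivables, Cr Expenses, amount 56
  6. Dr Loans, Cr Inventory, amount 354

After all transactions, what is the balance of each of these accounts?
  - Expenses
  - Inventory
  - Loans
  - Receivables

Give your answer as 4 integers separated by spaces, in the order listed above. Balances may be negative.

Answer: -385 -255 454 186

Derivation:
After txn 1 (Dr Loans, Cr Inventory, amount 48): Inventory=-48 Loans=48
After txn 2 (Dr Inventory, Cr Expenses, amount 329): Expenses=-329 Inventory=281 Loans=48
After txn 3 (Dr Loans, Cr Inventory, amount 182): Expenses=-329 Inventory=99 Loans=230
After txn 4 (Dr Receivables, Cr Loans, amount 130): Expenses=-329 Inventory=99 Loans=100 Receivables=130
After txn 5 (Dr Receivables, Cr Expenses, amount 56): Expenses=-385 Inventory=99 Loans=100 Receivables=186
After txn 6 (Dr Loans, Cr Inventory, amount 354): Expenses=-385 Inventory=-255 Loans=454 Receivables=186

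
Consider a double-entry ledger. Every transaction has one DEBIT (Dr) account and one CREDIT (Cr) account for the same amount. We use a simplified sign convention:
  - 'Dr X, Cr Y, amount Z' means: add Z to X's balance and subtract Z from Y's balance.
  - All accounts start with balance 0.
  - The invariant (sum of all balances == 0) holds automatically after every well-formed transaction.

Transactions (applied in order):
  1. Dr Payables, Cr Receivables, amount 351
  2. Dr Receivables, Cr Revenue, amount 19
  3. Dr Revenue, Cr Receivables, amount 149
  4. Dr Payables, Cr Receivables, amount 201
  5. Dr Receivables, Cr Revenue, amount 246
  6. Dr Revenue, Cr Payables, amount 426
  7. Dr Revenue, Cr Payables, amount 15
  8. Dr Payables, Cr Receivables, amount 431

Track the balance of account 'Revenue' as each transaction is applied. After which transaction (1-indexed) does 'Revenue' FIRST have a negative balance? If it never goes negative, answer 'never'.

After txn 1: Revenue=0
After txn 2: Revenue=-19

Answer: 2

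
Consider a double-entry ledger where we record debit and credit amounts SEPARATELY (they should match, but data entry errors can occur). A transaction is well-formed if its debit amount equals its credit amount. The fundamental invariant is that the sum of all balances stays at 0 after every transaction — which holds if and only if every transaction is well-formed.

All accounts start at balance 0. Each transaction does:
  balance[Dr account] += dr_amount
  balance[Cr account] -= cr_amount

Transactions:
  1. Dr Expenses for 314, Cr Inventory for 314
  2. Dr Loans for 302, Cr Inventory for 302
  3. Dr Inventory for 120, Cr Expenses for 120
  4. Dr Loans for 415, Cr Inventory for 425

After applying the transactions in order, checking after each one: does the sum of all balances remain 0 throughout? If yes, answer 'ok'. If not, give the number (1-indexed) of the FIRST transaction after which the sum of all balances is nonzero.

After txn 1: dr=314 cr=314 sum_balances=0
After txn 2: dr=302 cr=302 sum_balances=0
After txn 3: dr=120 cr=120 sum_balances=0
After txn 4: dr=415 cr=425 sum_balances=-10

Answer: 4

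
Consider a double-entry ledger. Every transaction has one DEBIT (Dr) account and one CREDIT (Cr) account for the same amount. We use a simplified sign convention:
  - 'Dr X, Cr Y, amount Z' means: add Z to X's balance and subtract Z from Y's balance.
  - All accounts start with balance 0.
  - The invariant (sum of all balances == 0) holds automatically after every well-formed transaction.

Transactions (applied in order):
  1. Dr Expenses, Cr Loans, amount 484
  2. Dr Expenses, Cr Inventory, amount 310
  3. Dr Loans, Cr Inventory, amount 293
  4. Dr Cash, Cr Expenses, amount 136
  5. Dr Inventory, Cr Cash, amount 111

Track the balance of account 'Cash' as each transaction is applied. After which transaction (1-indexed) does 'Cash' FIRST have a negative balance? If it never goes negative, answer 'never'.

After txn 1: Cash=0
After txn 2: Cash=0
After txn 3: Cash=0
After txn 4: Cash=136
After txn 5: Cash=25

Answer: never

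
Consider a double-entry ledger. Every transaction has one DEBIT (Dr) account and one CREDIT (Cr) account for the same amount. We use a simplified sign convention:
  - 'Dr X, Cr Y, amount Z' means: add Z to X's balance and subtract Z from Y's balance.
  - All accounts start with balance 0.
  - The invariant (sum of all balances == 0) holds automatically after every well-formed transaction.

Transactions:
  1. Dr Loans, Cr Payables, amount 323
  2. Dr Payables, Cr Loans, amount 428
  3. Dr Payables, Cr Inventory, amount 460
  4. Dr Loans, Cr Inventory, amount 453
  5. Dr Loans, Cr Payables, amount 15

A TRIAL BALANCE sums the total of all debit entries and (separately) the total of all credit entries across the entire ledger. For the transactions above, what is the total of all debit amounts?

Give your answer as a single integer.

Answer: 1679

Derivation:
Txn 1: debit+=323
Txn 2: debit+=428
Txn 3: debit+=460
Txn 4: debit+=453
Txn 5: debit+=15
Total debits = 1679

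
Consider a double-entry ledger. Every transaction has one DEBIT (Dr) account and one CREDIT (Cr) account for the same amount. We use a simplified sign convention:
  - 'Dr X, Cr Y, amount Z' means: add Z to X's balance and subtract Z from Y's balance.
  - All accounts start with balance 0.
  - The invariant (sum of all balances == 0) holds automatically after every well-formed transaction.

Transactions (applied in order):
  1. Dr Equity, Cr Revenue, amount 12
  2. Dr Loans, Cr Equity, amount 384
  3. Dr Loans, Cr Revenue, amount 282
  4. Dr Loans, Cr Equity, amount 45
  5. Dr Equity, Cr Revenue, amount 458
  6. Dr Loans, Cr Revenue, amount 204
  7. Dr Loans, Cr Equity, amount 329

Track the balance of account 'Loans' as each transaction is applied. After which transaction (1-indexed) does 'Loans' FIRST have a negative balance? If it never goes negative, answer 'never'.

After txn 1: Loans=0
After txn 2: Loans=384
After txn 3: Loans=666
After txn 4: Loans=711
After txn 5: Loans=711
After txn 6: Loans=915
After txn 7: Loans=1244

Answer: never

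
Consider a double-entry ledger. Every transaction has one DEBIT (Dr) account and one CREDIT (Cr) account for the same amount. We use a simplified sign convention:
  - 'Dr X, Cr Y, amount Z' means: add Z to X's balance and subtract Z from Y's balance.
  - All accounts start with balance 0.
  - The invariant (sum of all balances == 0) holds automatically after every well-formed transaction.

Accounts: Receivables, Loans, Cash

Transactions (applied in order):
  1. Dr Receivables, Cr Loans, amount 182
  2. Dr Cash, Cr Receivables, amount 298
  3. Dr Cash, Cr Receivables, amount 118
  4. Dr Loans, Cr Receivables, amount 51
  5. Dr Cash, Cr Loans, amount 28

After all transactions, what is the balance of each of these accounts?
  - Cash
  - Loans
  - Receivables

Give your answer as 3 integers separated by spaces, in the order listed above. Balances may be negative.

Answer: 444 -159 -285

Derivation:
After txn 1 (Dr Receivables, Cr Loans, amount 182): Loans=-182 Receivables=182
After txn 2 (Dr Cash, Cr Receivables, amount 298): Cash=298 Loans=-182 Receivables=-116
After txn 3 (Dr Cash, Cr Receivables, amount 118): Cash=416 Loans=-182 Receivables=-234
After txn 4 (Dr Loans, Cr Receivables, amount 51): Cash=416 Loans=-131 Receivables=-285
After txn 5 (Dr Cash, Cr Loans, amount 28): Cash=444 Loans=-159 Receivables=-285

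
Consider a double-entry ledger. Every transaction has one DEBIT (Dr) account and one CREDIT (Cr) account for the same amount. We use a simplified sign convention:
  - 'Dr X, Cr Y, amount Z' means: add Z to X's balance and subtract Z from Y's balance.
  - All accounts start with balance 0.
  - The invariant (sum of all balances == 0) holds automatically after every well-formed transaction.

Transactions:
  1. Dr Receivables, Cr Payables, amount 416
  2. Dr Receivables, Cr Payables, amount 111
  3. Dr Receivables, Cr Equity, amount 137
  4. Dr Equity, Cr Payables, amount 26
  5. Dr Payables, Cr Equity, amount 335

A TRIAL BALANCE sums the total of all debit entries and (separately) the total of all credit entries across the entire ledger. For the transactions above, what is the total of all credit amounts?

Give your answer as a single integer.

Txn 1: credit+=416
Txn 2: credit+=111
Txn 3: credit+=137
Txn 4: credit+=26
Txn 5: credit+=335
Total credits = 1025

Answer: 1025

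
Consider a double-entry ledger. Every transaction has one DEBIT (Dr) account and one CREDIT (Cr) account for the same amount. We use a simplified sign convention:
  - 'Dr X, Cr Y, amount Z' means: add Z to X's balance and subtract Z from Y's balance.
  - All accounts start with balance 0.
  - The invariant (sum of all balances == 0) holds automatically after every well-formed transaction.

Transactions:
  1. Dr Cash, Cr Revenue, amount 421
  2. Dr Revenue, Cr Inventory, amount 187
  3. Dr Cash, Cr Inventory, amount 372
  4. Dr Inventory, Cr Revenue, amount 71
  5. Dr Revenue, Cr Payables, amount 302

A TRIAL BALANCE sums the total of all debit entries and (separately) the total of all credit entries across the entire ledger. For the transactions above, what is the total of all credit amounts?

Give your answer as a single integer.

Txn 1: credit+=421
Txn 2: credit+=187
Txn 3: credit+=372
Txn 4: credit+=71
Txn 5: credit+=302
Total credits = 1353

Answer: 1353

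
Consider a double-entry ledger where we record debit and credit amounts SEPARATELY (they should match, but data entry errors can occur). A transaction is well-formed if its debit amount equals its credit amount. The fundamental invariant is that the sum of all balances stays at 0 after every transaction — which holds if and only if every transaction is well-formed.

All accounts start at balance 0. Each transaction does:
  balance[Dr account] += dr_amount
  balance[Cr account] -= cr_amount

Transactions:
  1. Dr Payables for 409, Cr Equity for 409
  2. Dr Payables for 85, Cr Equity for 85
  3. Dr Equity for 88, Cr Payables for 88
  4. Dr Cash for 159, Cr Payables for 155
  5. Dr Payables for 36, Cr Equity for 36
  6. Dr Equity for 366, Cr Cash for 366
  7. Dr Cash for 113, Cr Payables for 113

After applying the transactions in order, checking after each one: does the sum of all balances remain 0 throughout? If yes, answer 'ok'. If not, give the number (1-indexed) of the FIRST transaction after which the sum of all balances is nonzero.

Answer: 4

Derivation:
After txn 1: dr=409 cr=409 sum_balances=0
After txn 2: dr=85 cr=85 sum_balances=0
After txn 3: dr=88 cr=88 sum_balances=0
After txn 4: dr=159 cr=155 sum_balances=4
After txn 5: dr=36 cr=36 sum_balances=4
After txn 6: dr=366 cr=366 sum_balances=4
After txn 7: dr=113 cr=113 sum_balances=4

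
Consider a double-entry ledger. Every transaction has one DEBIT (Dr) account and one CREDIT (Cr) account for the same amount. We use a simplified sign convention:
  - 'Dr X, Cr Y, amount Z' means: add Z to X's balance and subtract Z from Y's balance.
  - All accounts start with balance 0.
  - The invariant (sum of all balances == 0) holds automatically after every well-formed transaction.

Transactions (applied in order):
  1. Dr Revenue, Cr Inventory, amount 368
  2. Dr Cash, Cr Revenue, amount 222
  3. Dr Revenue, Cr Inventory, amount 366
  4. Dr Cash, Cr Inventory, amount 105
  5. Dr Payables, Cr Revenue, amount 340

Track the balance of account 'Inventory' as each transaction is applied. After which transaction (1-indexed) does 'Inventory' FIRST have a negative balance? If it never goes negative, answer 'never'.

Answer: 1

Derivation:
After txn 1: Inventory=-368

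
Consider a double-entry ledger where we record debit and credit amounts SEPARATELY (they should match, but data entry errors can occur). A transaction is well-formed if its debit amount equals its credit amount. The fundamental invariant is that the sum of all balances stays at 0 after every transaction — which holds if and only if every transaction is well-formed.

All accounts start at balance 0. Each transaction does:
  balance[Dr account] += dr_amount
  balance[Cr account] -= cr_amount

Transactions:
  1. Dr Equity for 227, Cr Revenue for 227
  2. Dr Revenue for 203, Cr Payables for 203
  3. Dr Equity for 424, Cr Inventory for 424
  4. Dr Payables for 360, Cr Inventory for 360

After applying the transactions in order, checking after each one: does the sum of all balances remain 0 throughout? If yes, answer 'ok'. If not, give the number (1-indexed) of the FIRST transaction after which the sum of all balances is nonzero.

After txn 1: dr=227 cr=227 sum_balances=0
After txn 2: dr=203 cr=203 sum_balances=0
After txn 3: dr=424 cr=424 sum_balances=0
After txn 4: dr=360 cr=360 sum_balances=0

Answer: ok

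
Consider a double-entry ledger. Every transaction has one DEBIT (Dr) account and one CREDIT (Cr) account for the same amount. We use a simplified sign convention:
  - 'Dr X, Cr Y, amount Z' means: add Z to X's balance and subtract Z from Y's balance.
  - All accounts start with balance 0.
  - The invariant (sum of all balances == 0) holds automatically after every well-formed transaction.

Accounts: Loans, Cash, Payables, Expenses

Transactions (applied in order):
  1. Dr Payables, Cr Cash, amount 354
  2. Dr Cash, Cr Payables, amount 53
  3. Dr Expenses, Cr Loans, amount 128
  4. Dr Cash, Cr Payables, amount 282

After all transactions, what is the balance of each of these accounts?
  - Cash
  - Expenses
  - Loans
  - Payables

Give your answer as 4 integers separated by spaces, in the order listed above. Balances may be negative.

Answer: -19 128 -128 19

Derivation:
After txn 1 (Dr Payables, Cr Cash, amount 354): Cash=-354 Payables=354
After txn 2 (Dr Cash, Cr Payables, amount 53): Cash=-301 Payables=301
After txn 3 (Dr Expenses, Cr Loans, amount 128): Cash=-301 Expenses=128 Loans=-128 Payables=301
After txn 4 (Dr Cash, Cr Payables, amount 282): Cash=-19 Expenses=128 Loans=-128 Payables=19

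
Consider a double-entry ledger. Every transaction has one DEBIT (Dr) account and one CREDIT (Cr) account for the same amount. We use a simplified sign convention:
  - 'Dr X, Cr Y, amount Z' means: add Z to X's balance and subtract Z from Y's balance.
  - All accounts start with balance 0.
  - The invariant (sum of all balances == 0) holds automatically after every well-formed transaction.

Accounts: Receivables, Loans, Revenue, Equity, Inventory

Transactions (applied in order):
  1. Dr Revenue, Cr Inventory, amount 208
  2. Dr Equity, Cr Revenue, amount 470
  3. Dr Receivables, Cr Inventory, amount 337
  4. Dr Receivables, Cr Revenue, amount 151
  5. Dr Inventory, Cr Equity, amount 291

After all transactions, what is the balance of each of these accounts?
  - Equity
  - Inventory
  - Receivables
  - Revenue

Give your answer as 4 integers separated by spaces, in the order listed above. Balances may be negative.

After txn 1 (Dr Revenue, Cr Inventory, amount 208): Inventory=-208 Revenue=208
After txn 2 (Dr Equity, Cr Revenue, amount 470): Equity=470 Inventory=-208 Revenue=-262
After txn 3 (Dr Receivables, Cr Inventory, amount 337): Equity=470 Inventory=-545 Receivables=337 Revenue=-262
After txn 4 (Dr Receivables, Cr Revenue, amount 151): Equity=470 Inventory=-545 Receivables=488 Revenue=-413
After txn 5 (Dr Inventory, Cr Equity, amount 291): Equity=179 Inventory=-254 Receivables=488 Revenue=-413

Answer: 179 -254 488 -413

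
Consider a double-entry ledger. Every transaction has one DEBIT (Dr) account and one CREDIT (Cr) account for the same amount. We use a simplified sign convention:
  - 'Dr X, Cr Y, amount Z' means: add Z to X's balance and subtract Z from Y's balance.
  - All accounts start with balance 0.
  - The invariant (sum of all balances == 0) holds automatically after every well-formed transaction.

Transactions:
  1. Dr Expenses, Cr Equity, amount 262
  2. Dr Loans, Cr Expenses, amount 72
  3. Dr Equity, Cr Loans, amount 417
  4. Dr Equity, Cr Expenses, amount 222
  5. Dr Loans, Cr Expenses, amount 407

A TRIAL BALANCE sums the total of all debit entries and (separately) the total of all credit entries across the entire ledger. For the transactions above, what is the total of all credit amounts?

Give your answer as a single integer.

Answer: 1380

Derivation:
Txn 1: credit+=262
Txn 2: credit+=72
Txn 3: credit+=417
Txn 4: credit+=222
Txn 5: credit+=407
Total credits = 1380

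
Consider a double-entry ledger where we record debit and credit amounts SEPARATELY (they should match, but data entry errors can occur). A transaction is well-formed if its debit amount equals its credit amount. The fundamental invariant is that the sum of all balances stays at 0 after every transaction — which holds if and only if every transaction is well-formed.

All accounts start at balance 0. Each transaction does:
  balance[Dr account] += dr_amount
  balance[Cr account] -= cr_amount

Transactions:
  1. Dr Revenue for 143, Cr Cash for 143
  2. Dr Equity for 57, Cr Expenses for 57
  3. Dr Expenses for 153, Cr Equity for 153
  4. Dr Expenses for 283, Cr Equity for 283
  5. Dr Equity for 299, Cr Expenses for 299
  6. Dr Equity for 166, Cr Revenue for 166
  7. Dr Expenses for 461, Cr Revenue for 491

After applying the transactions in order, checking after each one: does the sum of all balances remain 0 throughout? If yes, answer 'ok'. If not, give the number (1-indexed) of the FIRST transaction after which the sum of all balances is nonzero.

Answer: 7

Derivation:
After txn 1: dr=143 cr=143 sum_balances=0
After txn 2: dr=57 cr=57 sum_balances=0
After txn 3: dr=153 cr=153 sum_balances=0
After txn 4: dr=283 cr=283 sum_balances=0
After txn 5: dr=299 cr=299 sum_balances=0
After txn 6: dr=166 cr=166 sum_balances=0
After txn 7: dr=461 cr=491 sum_balances=-30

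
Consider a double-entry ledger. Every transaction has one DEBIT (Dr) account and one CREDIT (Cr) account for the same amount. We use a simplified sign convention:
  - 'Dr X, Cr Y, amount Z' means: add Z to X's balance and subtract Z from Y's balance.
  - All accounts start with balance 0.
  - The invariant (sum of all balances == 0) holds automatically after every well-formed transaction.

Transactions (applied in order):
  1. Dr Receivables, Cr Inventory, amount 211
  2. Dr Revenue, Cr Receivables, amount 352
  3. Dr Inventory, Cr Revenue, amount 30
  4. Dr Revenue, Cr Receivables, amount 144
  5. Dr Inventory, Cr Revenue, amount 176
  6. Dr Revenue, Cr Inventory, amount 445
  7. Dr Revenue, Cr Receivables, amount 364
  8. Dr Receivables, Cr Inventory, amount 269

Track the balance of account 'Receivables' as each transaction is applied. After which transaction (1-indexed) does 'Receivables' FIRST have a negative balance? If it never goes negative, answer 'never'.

Answer: 2

Derivation:
After txn 1: Receivables=211
After txn 2: Receivables=-141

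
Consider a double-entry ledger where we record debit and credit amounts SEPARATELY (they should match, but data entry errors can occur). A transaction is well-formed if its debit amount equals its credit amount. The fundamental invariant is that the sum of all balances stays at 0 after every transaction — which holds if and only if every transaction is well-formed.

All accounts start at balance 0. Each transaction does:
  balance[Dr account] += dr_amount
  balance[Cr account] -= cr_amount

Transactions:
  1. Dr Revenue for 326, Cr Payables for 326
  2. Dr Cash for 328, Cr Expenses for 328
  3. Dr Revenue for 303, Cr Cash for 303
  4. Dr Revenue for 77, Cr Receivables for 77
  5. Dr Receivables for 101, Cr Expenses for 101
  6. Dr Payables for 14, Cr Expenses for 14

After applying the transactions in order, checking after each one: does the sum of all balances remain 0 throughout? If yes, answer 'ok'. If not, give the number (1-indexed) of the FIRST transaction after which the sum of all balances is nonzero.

After txn 1: dr=326 cr=326 sum_balances=0
After txn 2: dr=328 cr=328 sum_balances=0
After txn 3: dr=303 cr=303 sum_balances=0
After txn 4: dr=77 cr=77 sum_balances=0
After txn 5: dr=101 cr=101 sum_balances=0
After txn 6: dr=14 cr=14 sum_balances=0

Answer: ok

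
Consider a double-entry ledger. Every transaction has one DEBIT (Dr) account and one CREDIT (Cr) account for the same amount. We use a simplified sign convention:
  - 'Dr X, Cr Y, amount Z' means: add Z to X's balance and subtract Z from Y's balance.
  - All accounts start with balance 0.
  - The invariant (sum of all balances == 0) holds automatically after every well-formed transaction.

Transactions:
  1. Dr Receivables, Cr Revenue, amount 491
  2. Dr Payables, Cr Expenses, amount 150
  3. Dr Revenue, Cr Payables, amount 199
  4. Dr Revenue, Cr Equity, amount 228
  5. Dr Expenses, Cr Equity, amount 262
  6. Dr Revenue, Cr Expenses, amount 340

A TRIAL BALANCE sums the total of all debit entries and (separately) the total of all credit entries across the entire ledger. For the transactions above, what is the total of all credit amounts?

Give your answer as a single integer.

Txn 1: credit+=491
Txn 2: credit+=150
Txn 3: credit+=199
Txn 4: credit+=228
Txn 5: credit+=262
Txn 6: credit+=340
Total credits = 1670

Answer: 1670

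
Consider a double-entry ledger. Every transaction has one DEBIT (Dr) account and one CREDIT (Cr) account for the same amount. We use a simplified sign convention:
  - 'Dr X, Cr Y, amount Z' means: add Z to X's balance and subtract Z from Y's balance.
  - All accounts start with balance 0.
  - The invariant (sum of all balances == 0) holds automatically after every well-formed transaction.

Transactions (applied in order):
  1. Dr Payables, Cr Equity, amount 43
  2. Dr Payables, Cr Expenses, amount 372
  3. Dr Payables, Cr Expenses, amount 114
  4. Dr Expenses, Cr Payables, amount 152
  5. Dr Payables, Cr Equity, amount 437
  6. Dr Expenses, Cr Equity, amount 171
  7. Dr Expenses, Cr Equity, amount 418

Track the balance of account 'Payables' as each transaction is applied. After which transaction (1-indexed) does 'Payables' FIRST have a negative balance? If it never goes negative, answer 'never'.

After txn 1: Payables=43
After txn 2: Payables=415
After txn 3: Payables=529
After txn 4: Payables=377
After txn 5: Payables=814
After txn 6: Payables=814
After txn 7: Payables=814

Answer: never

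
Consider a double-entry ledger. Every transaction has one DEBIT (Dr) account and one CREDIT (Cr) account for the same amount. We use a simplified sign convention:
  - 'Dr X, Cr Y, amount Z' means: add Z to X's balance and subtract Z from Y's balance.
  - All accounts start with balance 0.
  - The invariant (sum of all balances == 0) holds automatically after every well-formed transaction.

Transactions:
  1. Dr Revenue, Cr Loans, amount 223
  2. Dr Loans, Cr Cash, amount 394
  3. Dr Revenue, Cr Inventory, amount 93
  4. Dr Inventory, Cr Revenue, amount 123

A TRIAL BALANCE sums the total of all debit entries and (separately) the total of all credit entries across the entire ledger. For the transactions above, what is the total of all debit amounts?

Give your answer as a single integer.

Answer: 833

Derivation:
Txn 1: debit+=223
Txn 2: debit+=394
Txn 3: debit+=93
Txn 4: debit+=123
Total debits = 833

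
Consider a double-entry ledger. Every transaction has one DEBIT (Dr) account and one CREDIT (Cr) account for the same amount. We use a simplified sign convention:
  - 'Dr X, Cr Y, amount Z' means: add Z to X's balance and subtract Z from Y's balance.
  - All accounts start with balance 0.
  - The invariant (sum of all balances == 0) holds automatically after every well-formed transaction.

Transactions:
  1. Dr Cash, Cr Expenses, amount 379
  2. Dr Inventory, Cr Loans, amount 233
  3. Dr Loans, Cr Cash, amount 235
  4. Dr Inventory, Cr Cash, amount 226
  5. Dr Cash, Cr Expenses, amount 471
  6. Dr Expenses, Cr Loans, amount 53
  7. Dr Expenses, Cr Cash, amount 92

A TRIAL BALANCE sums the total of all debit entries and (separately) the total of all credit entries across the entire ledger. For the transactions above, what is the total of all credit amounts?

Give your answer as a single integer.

Answer: 1689

Derivation:
Txn 1: credit+=379
Txn 2: credit+=233
Txn 3: credit+=235
Txn 4: credit+=226
Txn 5: credit+=471
Txn 6: credit+=53
Txn 7: credit+=92
Total credits = 1689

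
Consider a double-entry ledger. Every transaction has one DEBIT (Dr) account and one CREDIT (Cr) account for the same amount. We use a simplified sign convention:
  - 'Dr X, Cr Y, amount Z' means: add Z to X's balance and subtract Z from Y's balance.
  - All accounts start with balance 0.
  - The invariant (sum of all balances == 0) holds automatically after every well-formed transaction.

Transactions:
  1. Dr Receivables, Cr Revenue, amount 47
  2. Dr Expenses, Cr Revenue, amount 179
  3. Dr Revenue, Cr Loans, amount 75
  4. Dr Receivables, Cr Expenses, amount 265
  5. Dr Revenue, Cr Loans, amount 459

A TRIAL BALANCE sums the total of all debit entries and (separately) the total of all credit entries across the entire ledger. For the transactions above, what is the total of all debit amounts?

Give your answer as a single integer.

Txn 1: debit+=47
Txn 2: debit+=179
Txn 3: debit+=75
Txn 4: debit+=265
Txn 5: debit+=459
Total debits = 1025

Answer: 1025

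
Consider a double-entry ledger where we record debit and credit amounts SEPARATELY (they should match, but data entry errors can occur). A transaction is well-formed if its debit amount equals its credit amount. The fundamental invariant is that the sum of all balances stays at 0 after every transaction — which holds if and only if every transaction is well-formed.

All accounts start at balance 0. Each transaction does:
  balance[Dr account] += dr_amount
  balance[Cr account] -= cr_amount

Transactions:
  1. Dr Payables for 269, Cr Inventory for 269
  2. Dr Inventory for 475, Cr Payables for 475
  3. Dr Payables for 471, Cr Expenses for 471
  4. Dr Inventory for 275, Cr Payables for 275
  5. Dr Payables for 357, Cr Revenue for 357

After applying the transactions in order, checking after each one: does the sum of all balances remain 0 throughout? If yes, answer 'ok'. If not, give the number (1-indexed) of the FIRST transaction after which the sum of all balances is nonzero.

Answer: ok

Derivation:
After txn 1: dr=269 cr=269 sum_balances=0
After txn 2: dr=475 cr=475 sum_balances=0
After txn 3: dr=471 cr=471 sum_balances=0
After txn 4: dr=275 cr=275 sum_balances=0
After txn 5: dr=357 cr=357 sum_balances=0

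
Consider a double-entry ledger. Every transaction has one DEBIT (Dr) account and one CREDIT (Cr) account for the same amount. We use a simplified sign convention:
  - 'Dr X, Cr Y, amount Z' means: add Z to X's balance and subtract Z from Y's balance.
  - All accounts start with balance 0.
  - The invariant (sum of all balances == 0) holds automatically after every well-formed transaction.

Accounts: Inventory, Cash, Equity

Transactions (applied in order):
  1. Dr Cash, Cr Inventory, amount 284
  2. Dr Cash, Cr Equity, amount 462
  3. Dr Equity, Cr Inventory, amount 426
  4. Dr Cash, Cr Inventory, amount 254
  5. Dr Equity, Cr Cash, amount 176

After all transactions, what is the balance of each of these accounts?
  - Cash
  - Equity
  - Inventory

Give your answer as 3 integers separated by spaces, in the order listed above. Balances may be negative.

Answer: 824 140 -964

Derivation:
After txn 1 (Dr Cash, Cr Inventory, amount 284): Cash=284 Inventory=-284
After txn 2 (Dr Cash, Cr Equity, amount 462): Cash=746 Equity=-462 Inventory=-284
After txn 3 (Dr Equity, Cr Inventory, amount 426): Cash=746 Equity=-36 Inventory=-710
After txn 4 (Dr Cash, Cr Inventory, amount 254): Cash=1000 Equity=-36 Inventory=-964
After txn 5 (Dr Equity, Cr Cash, amount 176): Cash=824 Equity=140 Inventory=-964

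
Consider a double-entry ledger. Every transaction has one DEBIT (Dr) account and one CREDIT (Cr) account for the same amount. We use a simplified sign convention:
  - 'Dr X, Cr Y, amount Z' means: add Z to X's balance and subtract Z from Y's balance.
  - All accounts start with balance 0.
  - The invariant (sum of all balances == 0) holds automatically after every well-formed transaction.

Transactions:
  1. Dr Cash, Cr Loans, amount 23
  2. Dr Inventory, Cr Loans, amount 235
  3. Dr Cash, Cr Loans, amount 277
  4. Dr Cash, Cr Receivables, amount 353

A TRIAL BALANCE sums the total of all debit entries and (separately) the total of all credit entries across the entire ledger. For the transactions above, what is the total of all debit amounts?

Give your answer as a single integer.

Txn 1: debit+=23
Txn 2: debit+=235
Txn 3: debit+=277
Txn 4: debit+=353
Total debits = 888

Answer: 888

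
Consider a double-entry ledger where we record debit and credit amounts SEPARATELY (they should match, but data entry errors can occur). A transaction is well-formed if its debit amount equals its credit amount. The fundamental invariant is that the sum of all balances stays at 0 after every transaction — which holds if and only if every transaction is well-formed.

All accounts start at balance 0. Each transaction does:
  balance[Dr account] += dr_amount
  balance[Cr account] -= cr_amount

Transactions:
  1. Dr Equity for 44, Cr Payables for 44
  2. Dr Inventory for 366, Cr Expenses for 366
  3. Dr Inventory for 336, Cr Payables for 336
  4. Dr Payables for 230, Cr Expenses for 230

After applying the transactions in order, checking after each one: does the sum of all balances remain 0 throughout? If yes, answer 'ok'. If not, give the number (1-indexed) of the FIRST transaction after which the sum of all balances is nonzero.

Answer: ok

Derivation:
After txn 1: dr=44 cr=44 sum_balances=0
After txn 2: dr=366 cr=366 sum_balances=0
After txn 3: dr=336 cr=336 sum_balances=0
After txn 4: dr=230 cr=230 sum_balances=0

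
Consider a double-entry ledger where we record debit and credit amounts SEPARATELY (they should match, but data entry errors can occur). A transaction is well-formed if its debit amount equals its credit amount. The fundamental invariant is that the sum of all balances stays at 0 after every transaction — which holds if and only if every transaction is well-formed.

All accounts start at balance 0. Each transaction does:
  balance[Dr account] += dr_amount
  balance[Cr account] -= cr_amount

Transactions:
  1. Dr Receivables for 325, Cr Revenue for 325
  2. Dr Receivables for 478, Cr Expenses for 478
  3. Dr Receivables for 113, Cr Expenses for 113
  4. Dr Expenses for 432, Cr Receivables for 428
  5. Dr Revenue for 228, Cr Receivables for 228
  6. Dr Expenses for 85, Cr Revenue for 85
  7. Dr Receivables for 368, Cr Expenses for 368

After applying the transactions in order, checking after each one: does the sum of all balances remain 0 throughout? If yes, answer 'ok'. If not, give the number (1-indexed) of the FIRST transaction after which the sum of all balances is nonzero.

After txn 1: dr=325 cr=325 sum_balances=0
After txn 2: dr=478 cr=478 sum_balances=0
After txn 3: dr=113 cr=113 sum_balances=0
After txn 4: dr=432 cr=428 sum_balances=4
After txn 5: dr=228 cr=228 sum_balances=4
After txn 6: dr=85 cr=85 sum_balances=4
After txn 7: dr=368 cr=368 sum_balances=4

Answer: 4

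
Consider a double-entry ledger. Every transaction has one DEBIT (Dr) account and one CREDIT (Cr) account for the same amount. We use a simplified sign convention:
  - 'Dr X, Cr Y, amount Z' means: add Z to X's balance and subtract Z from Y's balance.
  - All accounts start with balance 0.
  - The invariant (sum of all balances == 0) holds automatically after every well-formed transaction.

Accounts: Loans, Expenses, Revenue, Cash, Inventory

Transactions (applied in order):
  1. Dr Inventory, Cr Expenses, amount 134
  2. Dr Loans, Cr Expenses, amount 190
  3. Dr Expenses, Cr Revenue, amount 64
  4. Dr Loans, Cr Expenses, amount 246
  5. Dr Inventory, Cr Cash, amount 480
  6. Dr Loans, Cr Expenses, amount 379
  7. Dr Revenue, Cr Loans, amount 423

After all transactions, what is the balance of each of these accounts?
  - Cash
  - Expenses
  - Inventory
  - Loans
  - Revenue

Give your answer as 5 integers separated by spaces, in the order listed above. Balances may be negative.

Answer: -480 -885 614 392 359

Derivation:
After txn 1 (Dr Inventory, Cr Expenses, amount 134): Expenses=-134 Inventory=134
After txn 2 (Dr Loans, Cr Expenses, amount 190): Expenses=-324 Inventory=134 Loans=190
After txn 3 (Dr Expenses, Cr Revenue, amount 64): Expenses=-260 Inventory=134 Loans=190 Revenue=-64
After txn 4 (Dr Loans, Cr Expenses, amount 246): Expenses=-506 Inventory=134 Loans=436 Revenue=-64
After txn 5 (Dr Inventory, Cr Cash, amount 480): Cash=-480 Expenses=-506 Inventory=614 Loans=436 Revenue=-64
After txn 6 (Dr Loans, Cr Expenses, amount 379): Cash=-480 Expenses=-885 Inventory=614 Loans=815 Revenue=-64
After txn 7 (Dr Revenue, Cr Loans, amount 423): Cash=-480 Expenses=-885 Inventory=614 Loans=392 Revenue=359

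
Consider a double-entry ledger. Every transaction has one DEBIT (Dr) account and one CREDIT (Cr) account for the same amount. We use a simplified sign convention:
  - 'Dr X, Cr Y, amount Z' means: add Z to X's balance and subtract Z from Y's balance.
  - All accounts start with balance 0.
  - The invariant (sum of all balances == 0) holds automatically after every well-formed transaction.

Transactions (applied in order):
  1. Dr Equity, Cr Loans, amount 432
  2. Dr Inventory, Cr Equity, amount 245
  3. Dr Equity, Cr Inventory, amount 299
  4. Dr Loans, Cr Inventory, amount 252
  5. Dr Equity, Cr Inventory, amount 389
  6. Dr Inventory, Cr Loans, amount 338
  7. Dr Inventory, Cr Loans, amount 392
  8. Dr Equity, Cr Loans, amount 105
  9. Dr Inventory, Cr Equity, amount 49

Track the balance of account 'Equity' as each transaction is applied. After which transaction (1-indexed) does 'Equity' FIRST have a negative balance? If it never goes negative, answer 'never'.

Answer: never

Derivation:
After txn 1: Equity=432
After txn 2: Equity=187
After txn 3: Equity=486
After txn 4: Equity=486
After txn 5: Equity=875
After txn 6: Equity=875
After txn 7: Equity=875
After txn 8: Equity=980
After txn 9: Equity=931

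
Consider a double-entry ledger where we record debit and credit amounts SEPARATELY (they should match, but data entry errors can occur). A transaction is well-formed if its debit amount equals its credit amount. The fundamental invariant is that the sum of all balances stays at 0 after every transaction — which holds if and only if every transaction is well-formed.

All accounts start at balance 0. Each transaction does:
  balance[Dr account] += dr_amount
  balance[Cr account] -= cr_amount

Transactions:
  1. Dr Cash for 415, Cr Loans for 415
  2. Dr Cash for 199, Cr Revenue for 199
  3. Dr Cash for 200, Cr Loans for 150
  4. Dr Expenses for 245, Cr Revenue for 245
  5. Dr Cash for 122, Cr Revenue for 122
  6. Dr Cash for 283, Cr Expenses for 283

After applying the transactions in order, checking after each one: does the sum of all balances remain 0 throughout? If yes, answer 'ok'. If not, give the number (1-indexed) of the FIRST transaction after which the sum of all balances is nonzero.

Answer: 3

Derivation:
After txn 1: dr=415 cr=415 sum_balances=0
After txn 2: dr=199 cr=199 sum_balances=0
After txn 3: dr=200 cr=150 sum_balances=50
After txn 4: dr=245 cr=245 sum_balances=50
After txn 5: dr=122 cr=122 sum_balances=50
After txn 6: dr=283 cr=283 sum_balances=50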